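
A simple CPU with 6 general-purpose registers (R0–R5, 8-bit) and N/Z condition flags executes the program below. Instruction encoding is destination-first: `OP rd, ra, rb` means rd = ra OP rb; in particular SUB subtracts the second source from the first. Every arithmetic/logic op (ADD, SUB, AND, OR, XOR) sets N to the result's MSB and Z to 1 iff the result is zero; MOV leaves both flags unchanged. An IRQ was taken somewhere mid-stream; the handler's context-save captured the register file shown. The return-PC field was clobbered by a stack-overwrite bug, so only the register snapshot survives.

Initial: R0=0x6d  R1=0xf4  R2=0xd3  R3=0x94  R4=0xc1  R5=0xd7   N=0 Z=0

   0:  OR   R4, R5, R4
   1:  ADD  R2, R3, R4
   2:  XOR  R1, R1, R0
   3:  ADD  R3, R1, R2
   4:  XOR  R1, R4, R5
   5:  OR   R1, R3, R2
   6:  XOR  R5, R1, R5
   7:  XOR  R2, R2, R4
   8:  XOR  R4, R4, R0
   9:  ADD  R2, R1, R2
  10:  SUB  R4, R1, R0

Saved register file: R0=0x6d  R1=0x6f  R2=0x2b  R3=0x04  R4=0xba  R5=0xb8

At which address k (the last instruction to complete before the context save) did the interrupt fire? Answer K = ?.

after  0: R0=0x6d R1=0xf4 R2=0xd3 R3=0x94 R4=0xd7 R5=0xd7  N=1 Z=0
after  1: R0=0x6d R1=0xf4 R2=0x6b R3=0x94 R4=0xd7 R5=0xd7  N=0 Z=0
after  2: R0=0x6d R1=0x99 R2=0x6b R3=0x94 R4=0xd7 R5=0xd7  N=1 Z=0
after  3: R0=0x6d R1=0x99 R2=0x6b R3=0x04 R4=0xd7 R5=0xd7  N=0 Z=0
after  4: R0=0x6d R1=0x00 R2=0x6b R3=0x04 R4=0xd7 R5=0xd7  N=0 Z=1
after  5: R0=0x6d R1=0x6f R2=0x6b R3=0x04 R4=0xd7 R5=0xd7  N=0 Z=0
after  6: R0=0x6d R1=0x6f R2=0x6b R3=0x04 R4=0xd7 R5=0xb8  N=1 Z=0
after  7: R0=0x6d R1=0x6f R2=0xbc R3=0x04 R4=0xd7 R5=0xb8  N=1 Z=0
after  8: R0=0x6d R1=0x6f R2=0xbc R3=0x04 R4=0xba R5=0xb8  N=1 Z=0
after  9: R0=0x6d R1=0x6f R2=0x2b R3=0x04 R4=0xba R5=0xb8  N=0 Z=0
-- IRQ taken; context saved, return-PC = 10 --

K = 9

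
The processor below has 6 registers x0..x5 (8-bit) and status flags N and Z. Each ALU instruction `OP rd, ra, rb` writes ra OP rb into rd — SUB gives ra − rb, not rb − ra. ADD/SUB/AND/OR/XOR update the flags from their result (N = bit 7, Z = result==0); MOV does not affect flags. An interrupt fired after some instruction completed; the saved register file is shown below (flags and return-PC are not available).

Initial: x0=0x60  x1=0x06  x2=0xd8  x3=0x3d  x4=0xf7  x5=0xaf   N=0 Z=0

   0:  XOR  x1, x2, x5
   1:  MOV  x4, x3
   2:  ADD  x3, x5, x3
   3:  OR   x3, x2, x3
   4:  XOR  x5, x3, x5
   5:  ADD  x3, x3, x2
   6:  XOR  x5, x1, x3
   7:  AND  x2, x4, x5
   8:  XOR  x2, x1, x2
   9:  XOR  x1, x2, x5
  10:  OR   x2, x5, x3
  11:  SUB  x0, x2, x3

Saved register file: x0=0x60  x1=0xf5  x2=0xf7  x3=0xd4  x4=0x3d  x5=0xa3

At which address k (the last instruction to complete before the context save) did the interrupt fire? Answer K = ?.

K = 10

after  0: x0=0x60 x1=0x77 x2=0xd8 x3=0x3d x4=0xf7 x5=0xaf  N=0 Z=0
after  1: x0=0x60 x1=0x77 x2=0xd8 x3=0x3d x4=0x3d x5=0xaf  N=0 Z=0
after  2: x0=0x60 x1=0x77 x2=0xd8 x3=0xec x4=0x3d x5=0xaf  N=1 Z=0
after  3: x0=0x60 x1=0x77 x2=0xd8 x3=0xfc x4=0x3d x5=0xaf  N=1 Z=0
after  4: x0=0x60 x1=0x77 x2=0xd8 x3=0xfc x4=0x3d x5=0x53  N=0 Z=0
after  5: x0=0x60 x1=0x77 x2=0xd8 x3=0xd4 x4=0x3d x5=0x53  N=1 Z=0
after  6: x0=0x60 x1=0x77 x2=0xd8 x3=0xd4 x4=0x3d x5=0xa3  N=1 Z=0
after  7: x0=0x60 x1=0x77 x2=0x21 x3=0xd4 x4=0x3d x5=0xa3  N=0 Z=0
after  8: x0=0x60 x1=0x77 x2=0x56 x3=0xd4 x4=0x3d x5=0xa3  N=0 Z=0
after  9: x0=0x60 x1=0xf5 x2=0x56 x3=0xd4 x4=0x3d x5=0xa3  N=1 Z=0
after 10: x0=0x60 x1=0xf5 x2=0xf7 x3=0xd4 x4=0x3d x5=0xa3  N=1 Z=0
-- IRQ taken; context saved, return-PC = 11 --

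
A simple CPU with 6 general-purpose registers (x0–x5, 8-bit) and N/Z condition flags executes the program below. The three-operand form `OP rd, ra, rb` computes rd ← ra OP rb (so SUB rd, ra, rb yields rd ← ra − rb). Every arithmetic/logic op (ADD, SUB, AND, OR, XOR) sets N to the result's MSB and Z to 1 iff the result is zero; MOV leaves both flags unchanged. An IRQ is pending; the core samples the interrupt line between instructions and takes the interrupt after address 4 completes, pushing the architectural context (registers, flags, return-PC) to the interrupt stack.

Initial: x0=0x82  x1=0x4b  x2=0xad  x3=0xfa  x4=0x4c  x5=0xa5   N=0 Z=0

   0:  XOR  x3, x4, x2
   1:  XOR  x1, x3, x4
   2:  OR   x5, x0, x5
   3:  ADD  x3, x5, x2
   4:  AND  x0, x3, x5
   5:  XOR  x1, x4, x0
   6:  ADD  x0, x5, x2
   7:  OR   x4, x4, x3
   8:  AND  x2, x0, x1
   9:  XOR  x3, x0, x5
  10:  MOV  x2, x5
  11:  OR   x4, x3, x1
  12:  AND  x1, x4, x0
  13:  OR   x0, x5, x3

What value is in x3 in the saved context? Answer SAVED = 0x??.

after  0: x0=0x82 x1=0x4b x2=0xad x3=0xe1 x4=0x4c x5=0xa5  N=1 Z=0
after  1: x0=0x82 x1=0xad x2=0xad x3=0xe1 x4=0x4c x5=0xa5  N=1 Z=0
after  2: x0=0x82 x1=0xad x2=0xad x3=0xe1 x4=0x4c x5=0xa7  N=1 Z=0
after  3: x0=0x82 x1=0xad x2=0xad x3=0x54 x4=0x4c x5=0xa7  N=0 Z=0
after  4: x0=0x04 x1=0xad x2=0xad x3=0x54 x4=0x4c x5=0xa7  N=0 Z=0
-- IRQ taken; context saved, return-PC = 5 --

SAVED = 0x54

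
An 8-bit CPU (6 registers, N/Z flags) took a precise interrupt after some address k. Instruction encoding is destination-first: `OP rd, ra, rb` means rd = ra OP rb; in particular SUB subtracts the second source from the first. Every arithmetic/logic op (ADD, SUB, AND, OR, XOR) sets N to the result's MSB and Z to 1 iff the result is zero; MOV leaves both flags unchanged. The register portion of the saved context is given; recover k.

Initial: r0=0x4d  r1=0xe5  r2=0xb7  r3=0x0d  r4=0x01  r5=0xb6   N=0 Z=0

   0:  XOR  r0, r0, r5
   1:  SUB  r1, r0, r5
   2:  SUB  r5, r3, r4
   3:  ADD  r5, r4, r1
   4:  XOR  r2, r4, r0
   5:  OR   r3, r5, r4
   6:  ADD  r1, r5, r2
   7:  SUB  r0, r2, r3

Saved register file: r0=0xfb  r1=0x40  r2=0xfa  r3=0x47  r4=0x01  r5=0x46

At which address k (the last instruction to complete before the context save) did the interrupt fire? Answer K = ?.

after  0: r0=0xfb r1=0xe5 r2=0xb7 r3=0x0d r4=0x01 r5=0xb6  N=1 Z=0
after  1: r0=0xfb r1=0x45 r2=0xb7 r3=0x0d r4=0x01 r5=0xb6  N=0 Z=0
after  2: r0=0xfb r1=0x45 r2=0xb7 r3=0x0d r4=0x01 r5=0x0c  N=0 Z=0
after  3: r0=0xfb r1=0x45 r2=0xb7 r3=0x0d r4=0x01 r5=0x46  N=0 Z=0
after  4: r0=0xfb r1=0x45 r2=0xfa r3=0x0d r4=0x01 r5=0x46  N=1 Z=0
after  5: r0=0xfb r1=0x45 r2=0xfa r3=0x47 r4=0x01 r5=0x46  N=0 Z=0
after  6: r0=0xfb r1=0x40 r2=0xfa r3=0x47 r4=0x01 r5=0x46  N=0 Z=0
-- IRQ taken; context saved, return-PC = 7 --

K = 6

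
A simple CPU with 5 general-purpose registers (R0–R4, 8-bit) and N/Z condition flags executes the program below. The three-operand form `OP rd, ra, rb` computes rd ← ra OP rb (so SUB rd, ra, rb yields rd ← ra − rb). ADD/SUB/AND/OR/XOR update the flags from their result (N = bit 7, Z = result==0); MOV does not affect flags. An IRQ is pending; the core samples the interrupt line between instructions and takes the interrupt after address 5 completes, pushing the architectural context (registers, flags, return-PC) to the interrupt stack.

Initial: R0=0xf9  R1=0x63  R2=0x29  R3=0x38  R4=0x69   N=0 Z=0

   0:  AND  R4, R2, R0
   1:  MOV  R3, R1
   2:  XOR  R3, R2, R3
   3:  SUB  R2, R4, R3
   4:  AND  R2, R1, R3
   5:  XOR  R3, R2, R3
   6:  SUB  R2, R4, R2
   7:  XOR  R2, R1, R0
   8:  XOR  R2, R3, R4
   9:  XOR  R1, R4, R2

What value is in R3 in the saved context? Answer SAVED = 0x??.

SAVED = 0x08

after  0: R0=0xf9 R1=0x63 R2=0x29 R3=0x38 R4=0x29  N=0 Z=0
after  1: R0=0xf9 R1=0x63 R2=0x29 R3=0x63 R4=0x29  N=0 Z=0
after  2: R0=0xf9 R1=0x63 R2=0x29 R3=0x4a R4=0x29  N=0 Z=0
after  3: R0=0xf9 R1=0x63 R2=0xdf R3=0x4a R4=0x29  N=1 Z=0
after  4: R0=0xf9 R1=0x63 R2=0x42 R3=0x4a R4=0x29  N=0 Z=0
after  5: R0=0xf9 R1=0x63 R2=0x42 R3=0x08 R4=0x29  N=0 Z=0
-- IRQ taken; context saved, return-PC = 6 --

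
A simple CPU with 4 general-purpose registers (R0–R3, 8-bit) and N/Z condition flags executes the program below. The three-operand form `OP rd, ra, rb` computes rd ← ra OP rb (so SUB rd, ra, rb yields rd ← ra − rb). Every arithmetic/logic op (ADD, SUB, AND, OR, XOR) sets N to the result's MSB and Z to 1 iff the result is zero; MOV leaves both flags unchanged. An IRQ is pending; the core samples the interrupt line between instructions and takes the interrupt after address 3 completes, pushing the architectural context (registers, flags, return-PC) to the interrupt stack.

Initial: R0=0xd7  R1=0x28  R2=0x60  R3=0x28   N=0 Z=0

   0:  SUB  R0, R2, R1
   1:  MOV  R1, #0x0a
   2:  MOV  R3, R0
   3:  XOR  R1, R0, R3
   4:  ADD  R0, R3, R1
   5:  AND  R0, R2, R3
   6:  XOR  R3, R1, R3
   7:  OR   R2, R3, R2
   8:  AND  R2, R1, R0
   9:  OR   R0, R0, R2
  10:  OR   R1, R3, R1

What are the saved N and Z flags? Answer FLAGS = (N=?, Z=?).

after  0: R0=0x38 R1=0x28 R2=0x60 R3=0x28  N=0 Z=0
after  1: R0=0x38 R1=0x0a R2=0x60 R3=0x28  N=0 Z=0
after  2: R0=0x38 R1=0x0a R2=0x60 R3=0x38  N=0 Z=0
after  3: R0=0x38 R1=0x00 R2=0x60 R3=0x38  N=0 Z=1
-- IRQ taken; context saved, return-PC = 4 --

FLAGS = (N=0, Z=1)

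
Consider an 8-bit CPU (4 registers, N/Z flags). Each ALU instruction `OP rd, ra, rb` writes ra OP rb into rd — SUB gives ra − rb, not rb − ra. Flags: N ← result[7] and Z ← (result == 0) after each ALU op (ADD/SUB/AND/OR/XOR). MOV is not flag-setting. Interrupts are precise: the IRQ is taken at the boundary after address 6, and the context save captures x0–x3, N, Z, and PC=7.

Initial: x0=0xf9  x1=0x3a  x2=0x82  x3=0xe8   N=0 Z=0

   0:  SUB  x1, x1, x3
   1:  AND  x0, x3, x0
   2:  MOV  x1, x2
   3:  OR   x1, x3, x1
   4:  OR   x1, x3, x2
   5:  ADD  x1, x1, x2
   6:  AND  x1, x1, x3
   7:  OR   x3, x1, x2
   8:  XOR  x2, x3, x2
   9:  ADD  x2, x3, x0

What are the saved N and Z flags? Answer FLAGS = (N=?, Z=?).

FLAGS = (N=0, Z=0)

after  0: x0=0xf9 x1=0x52 x2=0x82 x3=0xe8  N=0 Z=0
after  1: x0=0xe8 x1=0x52 x2=0x82 x3=0xe8  N=1 Z=0
after  2: x0=0xe8 x1=0x82 x2=0x82 x3=0xe8  N=1 Z=0
after  3: x0=0xe8 x1=0xea x2=0x82 x3=0xe8  N=1 Z=0
after  4: x0=0xe8 x1=0xea x2=0x82 x3=0xe8  N=1 Z=0
after  5: x0=0xe8 x1=0x6c x2=0x82 x3=0xe8  N=0 Z=0
after  6: x0=0xe8 x1=0x68 x2=0x82 x3=0xe8  N=0 Z=0
-- IRQ taken; context saved, return-PC = 7 --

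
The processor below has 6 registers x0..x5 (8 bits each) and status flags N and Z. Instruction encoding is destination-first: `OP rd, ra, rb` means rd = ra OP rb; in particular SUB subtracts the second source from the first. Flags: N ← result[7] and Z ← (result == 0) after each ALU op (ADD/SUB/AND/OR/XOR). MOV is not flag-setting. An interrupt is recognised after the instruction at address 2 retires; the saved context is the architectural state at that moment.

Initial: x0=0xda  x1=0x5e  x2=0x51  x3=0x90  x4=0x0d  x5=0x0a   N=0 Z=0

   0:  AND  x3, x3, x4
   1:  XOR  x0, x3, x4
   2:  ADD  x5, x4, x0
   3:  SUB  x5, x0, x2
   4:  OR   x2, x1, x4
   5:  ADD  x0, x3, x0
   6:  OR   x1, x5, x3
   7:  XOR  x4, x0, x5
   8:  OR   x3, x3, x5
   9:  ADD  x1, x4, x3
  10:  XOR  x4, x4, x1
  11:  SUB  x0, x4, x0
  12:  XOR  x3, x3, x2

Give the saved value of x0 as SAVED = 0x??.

SAVED = 0x0d

after  0: x0=0xda x1=0x5e x2=0x51 x3=0x00 x4=0x0d x5=0x0a  N=0 Z=1
after  1: x0=0x0d x1=0x5e x2=0x51 x3=0x00 x4=0x0d x5=0x0a  N=0 Z=0
after  2: x0=0x0d x1=0x5e x2=0x51 x3=0x00 x4=0x0d x5=0x1a  N=0 Z=0
-- IRQ taken; context saved, return-PC = 3 --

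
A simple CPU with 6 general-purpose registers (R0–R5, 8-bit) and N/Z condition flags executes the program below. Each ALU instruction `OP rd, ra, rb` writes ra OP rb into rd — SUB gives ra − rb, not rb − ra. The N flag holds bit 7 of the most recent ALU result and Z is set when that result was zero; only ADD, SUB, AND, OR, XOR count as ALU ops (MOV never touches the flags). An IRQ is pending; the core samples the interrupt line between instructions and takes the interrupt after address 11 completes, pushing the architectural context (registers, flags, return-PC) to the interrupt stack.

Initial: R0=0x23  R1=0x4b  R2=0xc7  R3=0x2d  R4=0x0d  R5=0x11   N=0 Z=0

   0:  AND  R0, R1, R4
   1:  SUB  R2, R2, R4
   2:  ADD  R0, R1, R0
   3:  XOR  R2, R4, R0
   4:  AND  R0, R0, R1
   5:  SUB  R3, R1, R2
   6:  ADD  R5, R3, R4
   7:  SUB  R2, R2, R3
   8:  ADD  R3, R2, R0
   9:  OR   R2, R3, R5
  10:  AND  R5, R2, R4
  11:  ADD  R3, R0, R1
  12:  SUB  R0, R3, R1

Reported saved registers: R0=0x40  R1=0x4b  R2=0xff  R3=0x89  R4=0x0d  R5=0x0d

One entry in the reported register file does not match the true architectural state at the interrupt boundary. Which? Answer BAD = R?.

after  0: R0=0x09 R1=0x4b R2=0xc7 R3=0x2d R4=0x0d R5=0x11  N=0 Z=0
after  1: R0=0x09 R1=0x4b R2=0xba R3=0x2d R4=0x0d R5=0x11  N=1 Z=0
after  2: R0=0x54 R1=0x4b R2=0xba R3=0x2d R4=0x0d R5=0x11  N=0 Z=0
after  3: R0=0x54 R1=0x4b R2=0x59 R3=0x2d R4=0x0d R5=0x11  N=0 Z=0
after  4: R0=0x40 R1=0x4b R2=0x59 R3=0x2d R4=0x0d R5=0x11  N=0 Z=0
after  5: R0=0x40 R1=0x4b R2=0x59 R3=0xf2 R4=0x0d R5=0x11  N=1 Z=0
after  6: R0=0x40 R1=0x4b R2=0x59 R3=0xf2 R4=0x0d R5=0xff  N=1 Z=0
after  7: R0=0x40 R1=0x4b R2=0x67 R3=0xf2 R4=0x0d R5=0xff  N=0 Z=0
after  8: R0=0x40 R1=0x4b R2=0x67 R3=0xa7 R4=0x0d R5=0xff  N=1 Z=0
after  9: R0=0x40 R1=0x4b R2=0xff R3=0xa7 R4=0x0d R5=0xff  N=1 Z=0
after 10: R0=0x40 R1=0x4b R2=0xff R3=0xa7 R4=0x0d R5=0x0d  N=0 Z=0
after 11: R0=0x40 R1=0x4b R2=0xff R3=0x8b R4=0x0d R5=0x0d  N=1 Z=0
-- IRQ taken; context saved, return-PC = 12 --
mismatch: R3: reported 0x89 vs actual 0x8b

BAD = R3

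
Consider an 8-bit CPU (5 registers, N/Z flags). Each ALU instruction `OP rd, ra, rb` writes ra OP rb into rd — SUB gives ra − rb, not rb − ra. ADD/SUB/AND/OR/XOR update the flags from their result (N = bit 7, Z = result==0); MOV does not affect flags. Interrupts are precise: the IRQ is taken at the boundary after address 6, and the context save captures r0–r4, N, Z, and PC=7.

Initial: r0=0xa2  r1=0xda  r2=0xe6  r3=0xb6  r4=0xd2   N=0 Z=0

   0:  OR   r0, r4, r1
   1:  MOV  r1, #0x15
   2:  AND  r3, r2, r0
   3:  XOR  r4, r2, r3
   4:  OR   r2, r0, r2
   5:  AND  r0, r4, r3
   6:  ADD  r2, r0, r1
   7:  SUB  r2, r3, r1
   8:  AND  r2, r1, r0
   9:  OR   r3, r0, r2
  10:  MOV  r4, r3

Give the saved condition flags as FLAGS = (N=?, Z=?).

FLAGS = (N=0, Z=0)

after  0: r0=0xda r1=0xda r2=0xe6 r3=0xb6 r4=0xd2  N=1 Z=0
after  1: r0=0xda r1=0x15 r2=0xe6 r3=0xb6 r4=0xd2  N=1 Z=0
after  2: r0=0xda r1=0x15 r2=0xe6 r3=0xc2 r4=0xd2  N=1 Z=0
after  3: r0=0xda r1=0x15 r2=0xe6 r3=0xc2 r4=0x24  N=0 Z=0
after  4: r0=0xda r1=0x15 r2=0xfe r3=0xc2 r4=0x24  N=1 Z=0
after  5: r0=0x00 r1=0x15 r2=0xfe r3=0xc2 r4=0x24  N=0 Z=1
after  6: r0=0x00 r1=0x15 r2=0x15 r3=0xc2 r4=0x24  N=0 Z=0
-- IRQ taken; context saved, return-PC = 7 --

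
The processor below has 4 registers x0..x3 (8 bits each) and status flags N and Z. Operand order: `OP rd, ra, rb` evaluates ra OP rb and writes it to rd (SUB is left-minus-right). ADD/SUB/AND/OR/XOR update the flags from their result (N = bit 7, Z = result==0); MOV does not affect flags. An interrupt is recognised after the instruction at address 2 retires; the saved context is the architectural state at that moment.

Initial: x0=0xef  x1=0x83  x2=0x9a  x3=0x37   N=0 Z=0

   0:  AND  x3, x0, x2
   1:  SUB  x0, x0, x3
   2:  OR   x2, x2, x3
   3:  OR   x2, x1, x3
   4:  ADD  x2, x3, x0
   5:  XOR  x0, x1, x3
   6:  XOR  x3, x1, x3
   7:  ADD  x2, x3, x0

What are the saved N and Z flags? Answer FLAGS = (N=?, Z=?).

after  0: x0=0xef x1=0x83 x2=0x9a x3=0x8a  N=1 Z=0
after  1: x0=0x65 x1=0x83 x2=0x9a x3=0x8a  N=0 Z=0
after  2: x0=0x65 x1=0x83 x2=0x9a x3=0x8a  N=1 Z=0
-- IRQ taken; context saved, return-PC = 3 --

FLAGS = (N=1, Z=0)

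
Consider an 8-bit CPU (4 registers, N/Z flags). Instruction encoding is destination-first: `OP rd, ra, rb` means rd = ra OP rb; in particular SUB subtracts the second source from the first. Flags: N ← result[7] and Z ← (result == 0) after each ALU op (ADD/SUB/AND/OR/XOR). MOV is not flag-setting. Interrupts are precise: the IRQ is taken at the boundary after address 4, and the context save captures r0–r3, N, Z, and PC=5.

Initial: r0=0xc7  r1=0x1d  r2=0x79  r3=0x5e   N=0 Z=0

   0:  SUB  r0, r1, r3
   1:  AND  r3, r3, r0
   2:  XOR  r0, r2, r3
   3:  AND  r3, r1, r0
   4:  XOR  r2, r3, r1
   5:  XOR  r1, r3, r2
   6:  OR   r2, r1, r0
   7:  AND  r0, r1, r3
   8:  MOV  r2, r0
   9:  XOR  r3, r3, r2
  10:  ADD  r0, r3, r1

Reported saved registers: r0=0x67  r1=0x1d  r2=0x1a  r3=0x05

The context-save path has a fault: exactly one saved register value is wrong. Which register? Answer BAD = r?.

after  0: r0=0xbf r1=0x1d r2=0x79 r3=0x5e  N=1 Z=0
after  1: r0=0xbf r1=0x1d r2=0x79 r3=0x1e  N=0 Z=0
after  2: r0=0x67 r1=0x1d r2=0x79 r3=0x1e  N=0 Z=0
after  3: r0=0x67 r1=0x1d r2=0x79 r3=0x05  N=0 Z=0
after  4: r0=0x67 r1=0x1d r2=0x18 r3=0x05  N=0 Z=0
-- IRQ taken; context saved, return-PC = 5 --
mismatch: r2: reported 0x1a vs actual 0x18

BAD = r2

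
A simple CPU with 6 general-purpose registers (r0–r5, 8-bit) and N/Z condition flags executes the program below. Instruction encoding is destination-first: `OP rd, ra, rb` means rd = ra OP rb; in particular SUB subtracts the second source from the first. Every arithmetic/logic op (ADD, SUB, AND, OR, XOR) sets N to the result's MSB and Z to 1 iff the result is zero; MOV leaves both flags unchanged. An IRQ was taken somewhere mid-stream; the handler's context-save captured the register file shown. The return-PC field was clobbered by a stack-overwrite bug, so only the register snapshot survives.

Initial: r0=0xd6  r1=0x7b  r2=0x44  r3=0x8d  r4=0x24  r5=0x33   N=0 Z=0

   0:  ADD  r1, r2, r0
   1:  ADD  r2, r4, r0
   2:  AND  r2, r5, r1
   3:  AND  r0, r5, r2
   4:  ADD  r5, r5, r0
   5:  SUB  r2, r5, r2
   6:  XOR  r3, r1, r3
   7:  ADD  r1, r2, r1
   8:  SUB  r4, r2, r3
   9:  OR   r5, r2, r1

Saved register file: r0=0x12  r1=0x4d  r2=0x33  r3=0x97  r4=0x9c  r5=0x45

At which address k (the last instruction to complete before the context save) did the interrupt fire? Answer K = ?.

K = 8

after  0: r0=0xd6 r1=0x1a r2=0x44 r3=0x8d r4=0x24 r5=0x33  N=0 Z=0
after  1: r0=0xd6 r1=0x1a r2=0xfa r3=0x8d r4=0x24 r5=0x33  N=1 Z=0
after  2: r0=0xd6 r1=0x1a r2=0x12 r3=0x8d r4=0x24 r5=0x33  N=0 Z=0
after  3: r0=0x12 r1=0x1a r2=0x12 r3=0x8d r4=0x24 r5=0x33  N=0 Z=0
after  4: r0=0x12 r1=0x1a r2=0x12 r3=0x8d r4=0x24 r5=0x45  N=0 Z=0
after  5: r0=0x12 r1=0x1a r2=0x33 r3=0x8d r4=0x24 r5=0x45  N=0 Z=0
after  6: r0=0x12 r1=0x1a r2=0x33 r3=0x97 r4=0x24 r5=0x45  N=1 Z=0
after  7: r0=0x12 r1=0x4d r2=0x33 r3=0x97 r4=0x24 r5=0x45  N=0 Z=0
after  8: r0=0x12 r1=0x4d r2=0x33 r3=0x97 r4=0x9c r5=0x45  N=1 Z=0
-- IRQ taken; context saved, return-PC = 9 --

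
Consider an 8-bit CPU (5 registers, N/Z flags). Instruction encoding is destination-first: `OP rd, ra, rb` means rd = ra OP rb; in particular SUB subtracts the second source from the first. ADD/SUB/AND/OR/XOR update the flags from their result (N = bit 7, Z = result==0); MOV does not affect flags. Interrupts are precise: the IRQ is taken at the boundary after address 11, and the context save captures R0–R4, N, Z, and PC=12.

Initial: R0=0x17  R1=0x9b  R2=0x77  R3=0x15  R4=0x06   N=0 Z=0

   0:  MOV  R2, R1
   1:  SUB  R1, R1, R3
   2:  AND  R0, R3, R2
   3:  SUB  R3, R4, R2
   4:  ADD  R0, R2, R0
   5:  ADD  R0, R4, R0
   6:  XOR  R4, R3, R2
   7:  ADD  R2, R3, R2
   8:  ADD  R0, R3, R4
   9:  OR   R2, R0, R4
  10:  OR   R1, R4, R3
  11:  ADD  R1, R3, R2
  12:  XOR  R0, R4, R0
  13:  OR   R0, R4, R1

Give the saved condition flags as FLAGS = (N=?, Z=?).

FLAGS = (N=0, Z=0)

after  0: R0=0x17 R1=0x9b R2=0x9b R3=0x15 R4=0x06  N=0 Z=0
after  1: R0=0x17 R1=0x86 R2=0x9b R3=0x15 R4=0x06  N=1 Z=0
after  2: R0=0x11 R1=0x86 R2=0x9b R3=0x15 R4=0x06  N=0 Z=0
after  3: R0=0x11 R1=0x86 R2=0x9b R3=0x6b R4=0x06  N=0 Z=0
after  4: R0=0xac R1=0x86 R2=0x9b R3=0x6b R4=0x06  N=1 Z=0
after  5: R0=0xb2 R1=0x86 R2=0x9b R3=0x6b R4=0x06  N=1 Z=0
after  6: R0=0xb2 R1=0x86 R2=0x9b R3=0x6b R4=0xf0  N=1 Z=0
after  7: R0=0xb2 R1=0x86 R2=0x06 R3=0x6b R4=0xf0  N=0 Z=0
after  8: R0=0x5b R1=0x86 R2=0x06 R3=0x6b R4=0xf0  N=0 Z=0
after  9: R0=0x5b R1=0x86 R2=0xfb R3=0x6b R4=0xf0  N=1 Z=0
after 10: R0=0x5b R1=0xfb R2=0xfb R3=0x6b R4=0xf0  N=1 Z=0
after 11: R0=0x5b R1=0x66 R2=0xfb R3=0x6b R4=0xf0  N=0 Z=0
-- IRQ taken; context saved, return-PC = 12 --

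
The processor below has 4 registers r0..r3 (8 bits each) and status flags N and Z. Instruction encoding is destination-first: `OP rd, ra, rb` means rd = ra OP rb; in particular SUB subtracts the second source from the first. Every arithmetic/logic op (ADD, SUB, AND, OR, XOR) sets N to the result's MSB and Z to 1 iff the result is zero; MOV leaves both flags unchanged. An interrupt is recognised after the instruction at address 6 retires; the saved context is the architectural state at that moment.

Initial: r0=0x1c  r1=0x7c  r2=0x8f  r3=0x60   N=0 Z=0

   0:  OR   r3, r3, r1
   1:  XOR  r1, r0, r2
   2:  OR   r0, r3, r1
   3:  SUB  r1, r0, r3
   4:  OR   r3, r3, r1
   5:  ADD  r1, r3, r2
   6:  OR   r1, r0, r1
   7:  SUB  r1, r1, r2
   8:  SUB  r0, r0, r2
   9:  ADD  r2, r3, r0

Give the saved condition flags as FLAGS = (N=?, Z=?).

after  0: r0=0x1c r1=0x7c r2=0x8f r3=0x7c  N=0 Z=0
after  1: r0=0x1c r1=0x93 r2=0x8f r3=0x7c  N=1 Z=0
after  2: r0=0xff r1=0x93 r2=0x8f r3=0x7c  N=1 Z=0
after  3: r0=0xff r1=0x83 r2=0x8f r3=0x7c  N=1 Z=0
after  4: r0=0xff r1=0x83 r2=0x8f r3=0xff  N=1 Z=0
after  5: r0=0xff r1=0x8e r2=0x8f r3=0xff  N=1 Z=0
after  6: r0=0xff r1=0xff r2=0x8f r3=0xff  N=1 Z=0
-- IRQ taken; context saved, return-PC = 7 --

FLAGS = (N=1, Z=0)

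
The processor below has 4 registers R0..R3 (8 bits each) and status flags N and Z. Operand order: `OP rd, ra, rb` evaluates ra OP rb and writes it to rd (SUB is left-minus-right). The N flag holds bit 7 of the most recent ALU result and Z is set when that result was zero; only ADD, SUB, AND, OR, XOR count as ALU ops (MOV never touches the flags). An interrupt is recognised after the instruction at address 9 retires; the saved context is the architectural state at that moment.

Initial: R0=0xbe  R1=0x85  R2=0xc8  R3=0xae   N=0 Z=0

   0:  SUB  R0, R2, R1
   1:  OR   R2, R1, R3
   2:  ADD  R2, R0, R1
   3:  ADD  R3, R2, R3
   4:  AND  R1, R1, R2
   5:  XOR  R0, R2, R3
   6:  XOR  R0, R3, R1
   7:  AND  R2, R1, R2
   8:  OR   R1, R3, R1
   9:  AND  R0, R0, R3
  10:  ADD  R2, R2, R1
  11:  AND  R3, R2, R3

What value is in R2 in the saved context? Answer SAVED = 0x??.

after  0: R0=0x43 R1=0x85 R2=0xc8 R3=0xae  N=0 Z=0
after  1: R0=0x43 R1=0x85 R2=0xaf R3=0xae  N=1 Z=0
after  2: R0=0x43 R1=0x85 R2=0xc8 R3=0xae  N=1 Z=0
after  3: R0=0x43 R1=0x85 R2=0xc8 R3=0x76  N=0 Z=0
after  4: R0=0x43 R1=0x80 R2=0xc8 R3=0x76  N=1 Z=0
after  5: R0=0xbe R1=0x80 R2=0xc8 R3=0x76  N=1 Z=0
after  6: R0=0xf6 R1=0x80 R2=0xc8 R3=0x76  N=1 Z=0
after  7: R0=0xf6 R1=0x80 R2=0x80 R3=0x76  N=1 Z=0
after  8: R0=0xf6 R1=0xf6 R2=0x80 R3=0x76  N=1 Z=0
after  9: R0=0x76 R1=0xf6 R2=0x80 R3=0x76  N=0 Z=0
-- IRQ taken; context saved, return-PC = 10 --

SAVED = 0x80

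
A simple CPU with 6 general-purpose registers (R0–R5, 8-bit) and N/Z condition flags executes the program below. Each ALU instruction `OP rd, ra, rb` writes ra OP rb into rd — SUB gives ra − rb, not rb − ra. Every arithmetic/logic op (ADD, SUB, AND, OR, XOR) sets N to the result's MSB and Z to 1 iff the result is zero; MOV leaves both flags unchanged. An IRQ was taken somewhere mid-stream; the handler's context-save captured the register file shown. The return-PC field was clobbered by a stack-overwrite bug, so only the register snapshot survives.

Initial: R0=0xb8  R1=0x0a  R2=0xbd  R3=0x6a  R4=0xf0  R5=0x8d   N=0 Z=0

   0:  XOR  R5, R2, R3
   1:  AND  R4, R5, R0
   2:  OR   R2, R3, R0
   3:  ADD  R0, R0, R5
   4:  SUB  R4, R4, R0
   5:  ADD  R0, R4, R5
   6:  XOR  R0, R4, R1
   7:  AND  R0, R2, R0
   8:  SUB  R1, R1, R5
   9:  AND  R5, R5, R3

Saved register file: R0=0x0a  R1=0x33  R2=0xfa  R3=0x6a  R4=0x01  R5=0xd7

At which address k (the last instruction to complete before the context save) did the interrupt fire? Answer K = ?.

after  0: R0=0xb8 R1=0x0a R2=0xbd R3=0x6a R4=0xf0 R5=0xd7  N=1 Z=0
after  1: R0=0xb8 R1=0x0a R2=0xbd R3=0x6a R4=0x90 R5=0xd7  N=1 Z=0
after  2: R0=0xb8 R1=0x0a R2=0xfa R3=0x6a R4=0x90 R5=0xd7  N=1 Z=0
after  3: R0=0x8f R1=0x0a R2=0xfa R3=0x6a R4=0x90 R5=0xd7  N=1 Z=0
after  4: R0=0x8f R1=0x0a R2=0xfa R3=0x6a R4=0x01 R5=0xd7  N=0 Z=0
after  5: R0=0xd8 R1=0x0a R2=0xfa R3=0x6a R4=0x01 R5=0xd7  N=1 Z=0
after  6: R0=0x0b R1=0x0a R2=0xfa R3=0x6a R4=0x01 R5=0xd7  N=0 Z=0
after  7: R0=0x0a R1=0x0a R2=0xfa R3=0x6a R4=0x01 R5=0xd7  N=0 Z=0
after  8: R0=0x0a R1=0x33 R2=0xfa R3=0x6a R4=0x01 R5=0xd7  N=0 Z=0
-- IRQ taken; context saved, return-PC = 9 --

K = 8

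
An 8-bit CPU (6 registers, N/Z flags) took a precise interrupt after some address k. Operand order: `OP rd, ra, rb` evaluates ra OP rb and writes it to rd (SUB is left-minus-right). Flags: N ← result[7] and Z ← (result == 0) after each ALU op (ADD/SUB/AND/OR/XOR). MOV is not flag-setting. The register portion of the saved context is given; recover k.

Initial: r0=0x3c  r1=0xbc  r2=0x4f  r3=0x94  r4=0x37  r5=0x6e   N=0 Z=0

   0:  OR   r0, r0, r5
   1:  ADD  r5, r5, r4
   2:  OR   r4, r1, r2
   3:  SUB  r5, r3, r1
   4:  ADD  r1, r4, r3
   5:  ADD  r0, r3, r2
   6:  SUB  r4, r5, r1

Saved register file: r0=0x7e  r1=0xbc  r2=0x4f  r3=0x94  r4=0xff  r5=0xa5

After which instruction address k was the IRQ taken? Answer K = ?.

after  0: r0=0x7e r1=0xbc r2=0x4f r3=0x94 r4=0x37 r5=0x6e  N=0 Z=0
after  1: r0=0x7e r1=0xbc r2=0x4f r3=0x94 r4=0x37 r5=0xa5  N=1 Z=0
after  2: r0=0x7e r1=0xbc r2=0x4f r3=0x94 r4=0xff r5=0xa5  N=1 Z=0
-- IRQ taken; context saved, return-PC = 3 --

K = 2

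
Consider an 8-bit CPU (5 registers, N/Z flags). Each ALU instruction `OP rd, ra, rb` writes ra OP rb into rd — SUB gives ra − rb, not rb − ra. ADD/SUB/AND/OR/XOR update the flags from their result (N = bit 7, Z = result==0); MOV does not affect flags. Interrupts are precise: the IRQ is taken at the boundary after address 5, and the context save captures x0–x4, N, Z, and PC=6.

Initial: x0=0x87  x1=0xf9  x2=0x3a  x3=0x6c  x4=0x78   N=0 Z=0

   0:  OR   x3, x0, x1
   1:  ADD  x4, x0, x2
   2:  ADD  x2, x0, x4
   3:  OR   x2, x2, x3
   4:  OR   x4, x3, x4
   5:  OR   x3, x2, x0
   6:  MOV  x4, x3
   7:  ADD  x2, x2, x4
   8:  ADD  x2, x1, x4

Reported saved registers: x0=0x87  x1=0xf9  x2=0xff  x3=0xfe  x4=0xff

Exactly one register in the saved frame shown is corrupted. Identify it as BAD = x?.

BAD = x3

after  0: x0=0x87 x1=0xf9 x2=0x3a x3=0xff x4=0x78  N=1 Z=0
after  1: x0=0x87 x1=0xf9 x2=0x3a x3=0xff x4=0xc1  N=1 Z=0
after  2: x0=0x87 x1=0xf9 x2=0x48 x3=0xff x4=0xc1  N=0 Z=0
after  3: x0=0x87 x1=0xf9 x2=0xff x3=0xff x4=0xc1  N=1 Z=0
after  4: x0=0x87 x1=0xf9 x2=0xff x3=0xff x4=0xff  N=1 Z=0
after  5: x0=0x87 x1=0xf9 x2=0xff x3=0xff x4=0xff  N=1 Z=0
-- IRQ taken; context saved, return-PC = 6 --
mismatch: x3: reported 0xfe vs actual 0xff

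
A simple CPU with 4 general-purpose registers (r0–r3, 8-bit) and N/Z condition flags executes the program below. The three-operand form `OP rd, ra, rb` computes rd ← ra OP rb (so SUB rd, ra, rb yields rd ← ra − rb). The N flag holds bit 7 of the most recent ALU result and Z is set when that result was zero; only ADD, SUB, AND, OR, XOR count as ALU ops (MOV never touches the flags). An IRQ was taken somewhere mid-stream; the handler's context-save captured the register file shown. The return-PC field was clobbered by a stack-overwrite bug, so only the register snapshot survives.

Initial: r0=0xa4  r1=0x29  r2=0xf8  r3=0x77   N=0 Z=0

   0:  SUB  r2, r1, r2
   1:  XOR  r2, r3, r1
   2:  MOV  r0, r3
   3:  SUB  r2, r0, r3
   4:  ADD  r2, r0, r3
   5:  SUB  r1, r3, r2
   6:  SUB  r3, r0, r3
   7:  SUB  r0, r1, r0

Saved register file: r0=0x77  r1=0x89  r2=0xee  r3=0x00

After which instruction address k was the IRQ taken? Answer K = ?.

after  0: r0=0xa4 r1=0x29 r2=0x31 r3=0x77  N=0 Z=0
after  1: r0=0xa4 r1=0x29 r2=0x5e r3=0x77  N=0 Z=0
after  2: r0=0x77 r1=0x29 r2=0x5e r3=0x77  N=0 Z=0
after  3: r0=0x77 r1=0x29 r2=0x00 r3=0x77  N=0 Z=1
after  4: r0=0x77 r1=0x29 r2=0xee r3=0x77  N=1 Z=0
after  5: r0=0x77 r1=0x89 r2=0xee r3=0x77  N=1 Z=0
after  6: r0=0x77 r1=0x89 r2=0xee r3=0x00  N=0 Z=1
-- IRQ taken; context saved, return-PC = 7 --

K = 6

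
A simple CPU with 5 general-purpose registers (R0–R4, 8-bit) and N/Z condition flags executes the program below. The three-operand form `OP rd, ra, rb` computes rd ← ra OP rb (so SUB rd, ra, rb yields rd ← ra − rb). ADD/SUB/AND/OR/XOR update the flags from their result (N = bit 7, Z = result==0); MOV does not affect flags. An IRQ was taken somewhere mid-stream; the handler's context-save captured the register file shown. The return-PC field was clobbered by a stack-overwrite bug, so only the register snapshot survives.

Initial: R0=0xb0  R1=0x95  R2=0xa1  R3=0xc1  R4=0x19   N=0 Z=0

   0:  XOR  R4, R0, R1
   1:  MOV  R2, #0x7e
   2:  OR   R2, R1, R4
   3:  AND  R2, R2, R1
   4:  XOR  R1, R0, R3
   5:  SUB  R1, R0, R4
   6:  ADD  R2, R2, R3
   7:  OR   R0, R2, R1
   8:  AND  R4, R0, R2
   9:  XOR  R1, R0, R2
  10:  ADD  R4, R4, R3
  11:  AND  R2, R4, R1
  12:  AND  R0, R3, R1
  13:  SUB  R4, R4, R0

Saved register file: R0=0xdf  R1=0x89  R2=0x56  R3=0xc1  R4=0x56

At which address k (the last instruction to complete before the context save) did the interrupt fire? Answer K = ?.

after  0: R0=0xb0 R1=0x95 R2=0xa1 R3=0xc1 R4=0x25  N=0 Z=0
after  1: R0=0xb0 R1=0x95 R2=0x7e R3=0xc1 R4=0x25  N=0 Z=0
after  2: R0=0xb0 R1=0x95 R2=0xb5 R3=0xc1 R4=0x25  N=1 Z=0
after  3: R0=0xb0 R1=0x95 R2=0x95 R3=0xc1 R4=0x25  N=1 Z=0
after  4: R0=0xb0 R1=0x71 R2=0x95 R3=0xc1 R4=0x25  N=0 Z=0
after  5: R0=0xb0 R1=0x8b R2=0x95 R3=0xc1 R4=0x25  N=1 Z=0
after  6: R0=0xb0 R1=0x8b R2=0x56 R3=0xc1 R4=0x25  N=0 Z=0
after  7: R0=0xdf R1=0x8b R2=0x56 R3=0xc1 R4=0x25  N=1 Z=0
after  8: R0=0xdf R1=0x8b R2=0x56 R3=0xc1 R4=0x56  N=0 Z=0
after  9: R0=0xdf R1=0x89 R2=0x56 R3=0xc1 R4=0x56  N=1 Z=0
-- IRQ taken; context saved, return-PC = 10 --

K = 9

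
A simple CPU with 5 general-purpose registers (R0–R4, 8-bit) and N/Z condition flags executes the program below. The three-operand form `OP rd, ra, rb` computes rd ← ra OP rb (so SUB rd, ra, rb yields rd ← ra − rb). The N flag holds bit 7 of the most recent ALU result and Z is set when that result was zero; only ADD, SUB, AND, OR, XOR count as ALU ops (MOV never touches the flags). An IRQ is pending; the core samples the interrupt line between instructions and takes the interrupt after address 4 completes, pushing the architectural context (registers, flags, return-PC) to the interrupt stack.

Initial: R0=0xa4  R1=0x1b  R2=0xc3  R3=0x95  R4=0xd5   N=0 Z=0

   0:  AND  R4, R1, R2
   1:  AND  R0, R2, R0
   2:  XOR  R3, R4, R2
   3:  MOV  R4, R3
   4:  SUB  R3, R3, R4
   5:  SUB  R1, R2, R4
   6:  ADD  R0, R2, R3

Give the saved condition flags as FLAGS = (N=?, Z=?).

after  0: R0=0xa4 R1=0x1b R2=0xc3 R3=0x95 R4=0x03  N=0 Z=0
after  1: R0=0x80 R1=0x1b R2=0xc3 R3=0x95 R4=0x03  N=1 Z=0
after  2: R0=0x80 R1=0x1b R2=0xc3 R3=0xc0 R4=0x03  N=1 Z=0
after  3: R0=0x80 R1=0x1b R2=0xc3 R3=0xc0 R4=0xc0  N=1 Z=0
after  4: R0=0x80 R1=0x1b R2=0xc3 R3=0x00 R4=0xc0  N=0 Z=1
-- IRQ taken; context saved, return-PC = 5 --

FLAGS = (N=0, Z=1)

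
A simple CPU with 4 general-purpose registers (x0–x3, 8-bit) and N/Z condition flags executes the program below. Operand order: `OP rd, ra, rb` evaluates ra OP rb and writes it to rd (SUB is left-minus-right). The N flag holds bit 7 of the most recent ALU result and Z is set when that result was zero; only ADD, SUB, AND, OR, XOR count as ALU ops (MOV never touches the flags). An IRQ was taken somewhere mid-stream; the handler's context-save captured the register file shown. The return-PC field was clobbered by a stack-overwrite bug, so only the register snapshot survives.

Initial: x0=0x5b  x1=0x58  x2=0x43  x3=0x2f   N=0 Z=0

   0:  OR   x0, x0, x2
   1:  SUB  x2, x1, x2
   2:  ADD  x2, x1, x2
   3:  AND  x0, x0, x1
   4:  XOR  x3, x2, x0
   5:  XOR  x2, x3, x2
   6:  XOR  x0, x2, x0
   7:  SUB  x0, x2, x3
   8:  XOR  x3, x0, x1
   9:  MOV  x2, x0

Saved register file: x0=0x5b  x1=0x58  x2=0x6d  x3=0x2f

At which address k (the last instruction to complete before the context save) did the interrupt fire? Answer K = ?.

K = 2

after  0: x0=0x5b x1=0x58 x2=0x43 x3=0x2f  N=0 Z=0
after  1: x0=0x5b x1=0x58 x2=0x15 x3=0x2f  N=0 Z=0
after  2: x0=0x5b x1=0x58 x2=0x6d x3=0x2f  N=0 Z=0
-- IRQ taken; context saved, return-PC = 3 --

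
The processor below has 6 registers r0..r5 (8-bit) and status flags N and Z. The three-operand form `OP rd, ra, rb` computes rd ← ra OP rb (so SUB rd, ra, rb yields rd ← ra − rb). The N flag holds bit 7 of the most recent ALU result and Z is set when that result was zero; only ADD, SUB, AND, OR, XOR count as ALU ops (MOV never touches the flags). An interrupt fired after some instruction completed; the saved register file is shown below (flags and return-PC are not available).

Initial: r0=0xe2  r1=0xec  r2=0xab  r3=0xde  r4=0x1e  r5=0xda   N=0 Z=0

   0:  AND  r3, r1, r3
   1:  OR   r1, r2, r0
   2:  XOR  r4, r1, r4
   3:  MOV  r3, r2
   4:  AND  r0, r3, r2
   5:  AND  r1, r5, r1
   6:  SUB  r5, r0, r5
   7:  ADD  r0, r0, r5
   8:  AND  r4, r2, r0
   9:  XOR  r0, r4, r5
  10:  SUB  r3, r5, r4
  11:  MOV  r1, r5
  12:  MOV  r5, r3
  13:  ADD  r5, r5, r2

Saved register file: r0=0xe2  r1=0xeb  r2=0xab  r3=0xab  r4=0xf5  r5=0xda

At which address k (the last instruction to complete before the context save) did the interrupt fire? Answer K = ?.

after  0: r0=0xe2 r1=0xec r2=0xab r3=0xcc r4=0x1e r5=0xda  N=1 Z=0
after  1: r0=0xe2 r1=0xeb r2=0xab r3=0xcc r4=0x1e r5=0xda  N=1 Z=0
after  2: r0=0xe2 r1=0xeb r2=0xab r3=0xcc r4=0xf5 r5=0xda  N=1 Z=0
after  3: r0=0xe2 r1=0xeb r2=0xab r3=0xab r4=0xf5 r5=0xda  N=1 Z=0
-- IRQ taken; context saved, return-PC = 4 --

K = 3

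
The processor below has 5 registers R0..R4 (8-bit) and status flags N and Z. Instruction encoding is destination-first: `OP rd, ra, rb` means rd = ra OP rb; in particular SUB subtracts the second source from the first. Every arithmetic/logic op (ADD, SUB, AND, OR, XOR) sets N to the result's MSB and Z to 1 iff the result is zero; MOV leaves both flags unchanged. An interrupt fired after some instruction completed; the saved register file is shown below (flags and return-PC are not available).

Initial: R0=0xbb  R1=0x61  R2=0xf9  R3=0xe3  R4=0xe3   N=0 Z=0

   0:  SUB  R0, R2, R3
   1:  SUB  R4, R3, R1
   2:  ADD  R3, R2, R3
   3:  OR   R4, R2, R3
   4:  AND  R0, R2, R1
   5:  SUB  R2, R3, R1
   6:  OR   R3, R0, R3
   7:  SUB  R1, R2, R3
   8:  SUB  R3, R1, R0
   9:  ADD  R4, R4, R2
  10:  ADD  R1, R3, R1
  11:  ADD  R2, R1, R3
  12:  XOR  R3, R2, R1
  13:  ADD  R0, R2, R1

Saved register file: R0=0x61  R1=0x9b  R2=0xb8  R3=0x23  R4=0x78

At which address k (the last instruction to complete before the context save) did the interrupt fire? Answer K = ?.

after  0: R0=0x16 R1=0x61 R2=0xf9 R3=0xe3 R4=0xe3  N=0 Z=0
after  1: R0=0x16 R1=0x61 R2=0xf9 R3=0xe3 R4=0x82  N=1 Z=0
after  2: R0=0x16 R1=0x61 R2=0xf9 R3=0xdc R4=0x82  N=1 Z=0
after  3: R0=0x16 R1=0x61 R2=0xf9 R3=0xdc R4=0xfd  N=1 Z=0
after  4: R0=0x61 R1=0x61 R2=0xf9 R3=0xdc R4=0xfd  N=0 Z=0
after  5: R0=0x61 R1=0x61 R2=0x7b R3=0xdc R4=0xfd  N=0 Z=0
after  6: R0=0x61 R1=0x61 R2=0x7b R3=0xfd R4=0xfd  N=1 Z=0
after  7: R0=0x61 R1=0x7e R2=0x7b R3=0xfd R4=0xfd  N=0 Z=0
after  8: R0=0x61 R1=0x7e R2=0x7b R3=0x1d R4=0xfd  N=0 Z=0
after  9: R0=0x61 R1=0x7e R2=0x7b R3=0x1d R4=0x78  N=0 Z=0
after 10: R0=0x61 R1=0x9b R2=0x7b R3=0x1d R4=0x78  N=1 Z=0
after 11: R0=0x61 R1=0x9b R2=0xb8 R3=0x1d R4=0x78  N=1 Z=0
after 12: R0=0x61 R1=0x9b R2=0xb8 R3=0x23 R4=0x78  N=0 Z=0
-- IRQ taken; context saved, return-PC = 13 --

K = 12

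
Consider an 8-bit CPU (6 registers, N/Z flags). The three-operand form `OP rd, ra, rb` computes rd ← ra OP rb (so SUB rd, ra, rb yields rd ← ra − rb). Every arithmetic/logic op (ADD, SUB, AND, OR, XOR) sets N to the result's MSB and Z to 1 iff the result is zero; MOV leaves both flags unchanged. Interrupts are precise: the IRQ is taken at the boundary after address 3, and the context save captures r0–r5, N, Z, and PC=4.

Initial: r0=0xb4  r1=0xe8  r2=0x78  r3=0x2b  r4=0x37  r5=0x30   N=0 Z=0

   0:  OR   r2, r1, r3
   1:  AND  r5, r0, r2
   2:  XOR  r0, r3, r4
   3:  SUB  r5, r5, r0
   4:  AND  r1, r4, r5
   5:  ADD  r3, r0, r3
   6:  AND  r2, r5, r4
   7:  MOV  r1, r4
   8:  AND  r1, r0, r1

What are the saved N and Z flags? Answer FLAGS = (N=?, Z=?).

after  0: r0=0xb4 r1=0xe8 r2=0xeb r3=0x2b r4=0x37 r5=0x30  N=1 Z=0
after  1: r0=0xb4 r1=0xe8 r2=0xeb r3=0x2b r4=0x37 r5=0xa0  N=1 Z=0
after  2: r0=0x1c r1=0xe8 r2=0xeb r3=0x2b r4=0x37 r5=0xa0  N=0 Z=0
after  3: r0=0x1c r1=0xe8 r2=0xeb r3=0x2b r4=0x37 r5=0x84  N=1 Z=0
-- IRQ taken; context saved, return-PC = 4 --

FLAGS = (N=1, Z=0)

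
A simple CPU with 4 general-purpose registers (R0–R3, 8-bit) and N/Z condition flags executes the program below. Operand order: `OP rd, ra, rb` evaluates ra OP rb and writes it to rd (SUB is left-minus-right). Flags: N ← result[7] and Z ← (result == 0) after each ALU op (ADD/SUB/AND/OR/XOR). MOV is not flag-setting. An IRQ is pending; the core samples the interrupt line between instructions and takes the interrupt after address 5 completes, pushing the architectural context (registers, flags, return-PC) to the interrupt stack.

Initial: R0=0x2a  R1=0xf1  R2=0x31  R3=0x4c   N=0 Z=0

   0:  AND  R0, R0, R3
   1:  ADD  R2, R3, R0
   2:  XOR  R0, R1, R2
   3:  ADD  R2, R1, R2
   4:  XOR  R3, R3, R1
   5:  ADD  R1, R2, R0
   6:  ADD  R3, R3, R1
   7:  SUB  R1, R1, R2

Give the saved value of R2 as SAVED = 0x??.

after  0: R0=0x08 R1=0xf1 R2=0x31 R3=0x4c  N=0 Z=0
after  1: R0=0x08 R1=0xf1 R2=0x54 R3=0x4c  N=0 Z=0
after  2: R0=0xa5 R1=0xf1 R2=0x54 R3=0x4c  N=1 Z=0
after  3: R0=0xa5 R1=0xf1 R2=0x45 R3=0x4c  N=0 Z=0
after  4: R0=0xa5 R1=0xf1 R2=0x45 R3=0xbd  N=1 Z=0
after  5: R0=0xa5 R1=0xea R2=0x45 R3=0xbd  N=1 Z=0
-- IRQ taken; context saved, return-PC = 6 --

SAVED = 0x45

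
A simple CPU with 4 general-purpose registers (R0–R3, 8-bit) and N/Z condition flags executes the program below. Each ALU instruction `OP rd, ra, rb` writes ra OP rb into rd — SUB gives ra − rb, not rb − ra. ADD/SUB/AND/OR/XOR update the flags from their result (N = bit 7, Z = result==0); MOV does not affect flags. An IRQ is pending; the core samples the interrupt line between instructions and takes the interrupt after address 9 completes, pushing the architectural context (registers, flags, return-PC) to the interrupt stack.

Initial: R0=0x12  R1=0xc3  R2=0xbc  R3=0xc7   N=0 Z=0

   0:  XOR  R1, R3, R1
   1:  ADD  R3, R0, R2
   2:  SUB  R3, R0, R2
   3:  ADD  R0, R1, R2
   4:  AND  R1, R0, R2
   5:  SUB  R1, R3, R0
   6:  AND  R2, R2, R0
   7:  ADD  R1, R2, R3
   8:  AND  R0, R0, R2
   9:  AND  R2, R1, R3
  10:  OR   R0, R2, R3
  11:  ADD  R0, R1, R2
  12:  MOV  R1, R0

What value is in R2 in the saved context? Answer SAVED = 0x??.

after  0: R0=0x12 R1=0x04 R2=0xbc R3=0xc7  N=0 Z=0
after  1: R0=0x12 R1=0x04 R2=0xbc R3=0xce  N=1 Z=0
after  2: R0=0x12 R1=0x04 R2=0xbc R3=0x56  N=0 Z=0
after  3: R0=0xc0 R1=0x04 R2=0xbc R3=0x56  N=1 Z=0
after  4: R0=0xc0 R1=0x80 R2=0xbc R3=0x56  N=1 Z=0
after  5: R0=0xc0 R1=0x96 R2=0xbc R3=0x56  N=1 Z=0
after  6: R0=0xc0 R1=0x96 R2=0x80 R3=0x56  N=1 Z=0
after  7: R0=0xc0 R1=0xd6 R2=0x80 R3=0x56  N=1 Z=0
after  8: R0=0x80 R1=0xd6 R2=0x80 R3=0x56  N=1 Z=0
after  9: R0=0x80 R1=0xd6 R2=0x56 R3=0x56  N=0 Z=0
-- IRQ taken; context saved, return-PC = 10 --

SAVED = 0x56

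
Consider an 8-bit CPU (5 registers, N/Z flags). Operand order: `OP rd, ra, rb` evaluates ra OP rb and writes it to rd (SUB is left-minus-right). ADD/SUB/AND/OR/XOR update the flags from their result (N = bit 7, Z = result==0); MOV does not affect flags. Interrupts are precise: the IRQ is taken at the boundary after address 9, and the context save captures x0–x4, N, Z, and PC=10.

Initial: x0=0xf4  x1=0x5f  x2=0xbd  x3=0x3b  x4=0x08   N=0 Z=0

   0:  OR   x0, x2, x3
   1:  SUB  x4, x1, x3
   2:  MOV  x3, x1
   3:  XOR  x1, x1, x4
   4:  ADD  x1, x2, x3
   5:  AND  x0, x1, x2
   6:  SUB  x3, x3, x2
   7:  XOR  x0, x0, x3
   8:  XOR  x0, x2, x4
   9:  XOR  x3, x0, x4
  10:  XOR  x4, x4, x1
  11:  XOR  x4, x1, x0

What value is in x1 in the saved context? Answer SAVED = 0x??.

after  0: x0=0xbf x1=0x5f x2=0xbd x3=0x3b x4=0x08  N=1 Z=0
after  1: x0=0xbf x1=0x5f x2=0xbd x3=0x3b x4=0x24  N=0 Z=0
after  2: x0=0xbf x1=0x5f x2=0xbd x3=0x5f x4=0x24  N=0 Z=0
after  3: x0=0xbf x1=0x7b x2=0xbd x3=0x5f x4=0x24  N=0 Z=0
after  4: x0=0xbf x1=0x1c x2=0xbd x3=0x5f x4=0x24  N=0 Z=0
after  5: x0=0x1c x1=0x1c x2=0xbd x3=0x5f x4=0x24  N=0 Z=0
after  6: x0=0x1c x1=0x1c x2=0xbd x3=0xa2 x4=0x24  N=1 Z=0
after  7: x0=0xbe x1=0x1c x2=0xbd x3=0xa2 x4=0x24  N=1 Z=0
after  8: x0=0x99 x1=0x1c x2=0xbd x3=0xa2 x4=0x24  N=1 Z=0
after  9: x0=0x99 x1=0x1c x2=0xbd x3=0xbd x4=0x24  N=1 Z=0
-- IRQ taken; context saved, return-PC = 10 --

SAVED = 0x1c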